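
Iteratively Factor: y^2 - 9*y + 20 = (y - 5)*(y - 4)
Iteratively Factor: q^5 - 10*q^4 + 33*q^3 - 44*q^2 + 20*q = (q - 5)*(q^4 - 5*q^3 + 8*q^2 - 4*q) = (q - 5)*(q - 2)*(q^3 - 3*q^2 + 2*q) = (q - 5)*(q - 2)*(q - 1)*(q^2 - 2*q) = (q - 5)*(q - 2)^2*(q - 1)*(q)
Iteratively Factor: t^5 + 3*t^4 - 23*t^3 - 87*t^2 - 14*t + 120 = (t + 3)*(t^4 - 23*t^2 - 18*t + 40) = (t + 2)*(t + 3)*(t^3 - 2*t^2 - 19*t + 20) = (t - 5)*(t + 2)*(t + 3)*(t^2 + 3*t - 4) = (t - 5)*(t + 2)*(t + 3)*(t + 4)*(t - 1)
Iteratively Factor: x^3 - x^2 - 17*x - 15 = (x + 1)*(x^2 - 2*x - 15) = (x + 1)*(x + 3)*(x - 5)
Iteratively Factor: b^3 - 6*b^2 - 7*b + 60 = (b - 4)*(b^2 - 2*b - 15) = (b - 4)*(b + 3)*(b - 5)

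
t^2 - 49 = (t - 7)*(t + 7)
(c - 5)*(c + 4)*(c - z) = c^3 - c^2*z - c^2 + c*z - 20*c + 20*z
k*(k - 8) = k^2 - 8*k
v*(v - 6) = v^2 - 6*v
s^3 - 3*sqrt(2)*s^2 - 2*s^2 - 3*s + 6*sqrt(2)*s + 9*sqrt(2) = (s - 3)*(s + 1)*(s - 3*sqrt(2))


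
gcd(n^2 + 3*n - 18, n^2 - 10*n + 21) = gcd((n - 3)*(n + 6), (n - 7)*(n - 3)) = n - 3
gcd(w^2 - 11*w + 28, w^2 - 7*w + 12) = w - 4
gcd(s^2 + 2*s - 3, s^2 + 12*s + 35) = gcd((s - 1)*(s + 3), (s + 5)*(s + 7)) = 1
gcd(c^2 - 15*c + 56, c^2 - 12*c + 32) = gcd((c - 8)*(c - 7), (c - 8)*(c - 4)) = c - 8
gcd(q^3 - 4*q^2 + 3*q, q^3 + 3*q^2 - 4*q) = q^2 - q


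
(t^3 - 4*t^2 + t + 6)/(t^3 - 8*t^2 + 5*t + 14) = (t - 3)/(t - 7)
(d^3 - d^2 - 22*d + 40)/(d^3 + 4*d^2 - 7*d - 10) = (d - 4)/(d + 1)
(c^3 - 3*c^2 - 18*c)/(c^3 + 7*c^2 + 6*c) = (c^2 - 3*c - 18)/(c^2 + 7*c + 6)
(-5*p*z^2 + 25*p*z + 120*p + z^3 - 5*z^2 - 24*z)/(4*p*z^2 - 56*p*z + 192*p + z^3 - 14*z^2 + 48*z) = (-5*p*z - 15*p + z^2 + 3*z)/(4*p*z - 24*p + z^2 - 6*z)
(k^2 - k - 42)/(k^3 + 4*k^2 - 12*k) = (k - 7)/(k*(k - 2))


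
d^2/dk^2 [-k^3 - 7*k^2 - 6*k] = -6*k - 14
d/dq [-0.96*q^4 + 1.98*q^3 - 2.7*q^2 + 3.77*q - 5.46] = -3.84*q^3 + 5.94*q^2 - 5.4*q + 3.77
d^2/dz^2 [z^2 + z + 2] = 2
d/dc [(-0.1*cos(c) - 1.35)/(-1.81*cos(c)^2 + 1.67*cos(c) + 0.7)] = (0.181*cos(c)^2 + 4.887*cos(c) - 2.1845)*sin(c)/(3.2761*cos(c)^4 - 6.0454*cos(c)^3 + 0.2549*cos(c)^2 + 2.338*cos(c) + 0.49)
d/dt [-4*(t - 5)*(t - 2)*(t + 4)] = -12*t^2 + 24*t + 72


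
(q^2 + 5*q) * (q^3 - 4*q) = q^5 + 5*q^4 - 4*q^3 - 20*q^2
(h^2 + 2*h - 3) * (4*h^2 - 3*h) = 4*h^4 + 5*h^3 - 18*h^2 + 9*h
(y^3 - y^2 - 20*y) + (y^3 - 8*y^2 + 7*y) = 2*y^3 - 9*y^2 - 13*y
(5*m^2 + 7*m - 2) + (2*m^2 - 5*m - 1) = 7*m^2 + 2*m - 3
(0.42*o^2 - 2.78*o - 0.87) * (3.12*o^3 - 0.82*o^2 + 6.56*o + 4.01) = 1.3104*o^5 - 9.018*o^4 + 2.3204*o^3 - 15.8392*o^2 - 16.855*o - 3.4887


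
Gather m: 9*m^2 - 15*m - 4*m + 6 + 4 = 9*m^2 - 19*m + 10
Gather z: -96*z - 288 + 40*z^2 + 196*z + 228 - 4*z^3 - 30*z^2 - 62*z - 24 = -4*z^3 + 10*z^2 + 38*z - 84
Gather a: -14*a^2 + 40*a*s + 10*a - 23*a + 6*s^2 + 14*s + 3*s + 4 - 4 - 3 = -14*a^2 + a*(40*s - 13) + 6*s^2 + 17*s - 3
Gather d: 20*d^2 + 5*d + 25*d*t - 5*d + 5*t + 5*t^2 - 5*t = 20*d^2 + 25*d*t + 5*t^2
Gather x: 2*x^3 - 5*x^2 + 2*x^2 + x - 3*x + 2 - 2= 2*x^3 - 3*x^2 - 2*x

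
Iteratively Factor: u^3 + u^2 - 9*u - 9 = (u + 3)*(u^2 - 2*u - 3) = (u - 3)*(u + 3)*(u + 1)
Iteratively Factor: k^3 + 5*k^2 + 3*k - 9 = (k - 1)*(k^2 + 6*k + 9) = (k - 1)*(k + 3)*(k + 3)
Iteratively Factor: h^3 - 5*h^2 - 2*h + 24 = (h + 2)*(h^2 - 7*h + 12) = (h - 4)*(h + 2)*(h - 3)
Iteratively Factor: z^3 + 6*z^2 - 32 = (z + 4)*(z^2 + 2*z - 8) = (z - 2)*(z + 4)*(z + 4)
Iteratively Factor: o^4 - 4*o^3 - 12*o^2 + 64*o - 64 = (o - 2)*(o^3 - 2*o^2 - 16*o + 32) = (o - 2)^2*(o^2 - 16) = (o - 4)*(o - 2)^2*(o + 4)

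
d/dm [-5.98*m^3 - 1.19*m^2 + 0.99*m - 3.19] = -17.94*m^2 - 2.38*m + 0.99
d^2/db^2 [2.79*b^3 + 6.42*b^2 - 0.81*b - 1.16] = 16.74*b + 12.84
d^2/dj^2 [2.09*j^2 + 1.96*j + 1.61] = 4.18000000000000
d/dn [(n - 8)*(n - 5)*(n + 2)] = 3*n^2 - 22*n + 14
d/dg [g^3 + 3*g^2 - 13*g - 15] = 3*g^2 + 6*g - 13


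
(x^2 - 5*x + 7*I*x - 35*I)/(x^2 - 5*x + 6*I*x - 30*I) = (x + 7*I)/(x + 6*I)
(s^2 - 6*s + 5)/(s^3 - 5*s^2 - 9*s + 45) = (s - 1)/(s^2 - 9)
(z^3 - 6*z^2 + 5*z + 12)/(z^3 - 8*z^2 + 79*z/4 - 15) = 4*(z^2 - 2*z - 3)/(4*z^2 - 16*z + 15)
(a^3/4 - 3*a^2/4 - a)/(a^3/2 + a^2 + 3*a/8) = 2*(a^2 - 3*a - 4)/(4*a^2 + 8*a + 3)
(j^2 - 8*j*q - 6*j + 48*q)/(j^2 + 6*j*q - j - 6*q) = (j^2 - 8*j*q - 6*j + 48*q)/(j^2 + 6*j*q - j - 6*q)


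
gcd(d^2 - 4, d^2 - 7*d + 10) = d - 2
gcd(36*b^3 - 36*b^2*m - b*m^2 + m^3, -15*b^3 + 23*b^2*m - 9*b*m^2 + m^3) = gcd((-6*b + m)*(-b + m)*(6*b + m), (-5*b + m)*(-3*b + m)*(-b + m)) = b - m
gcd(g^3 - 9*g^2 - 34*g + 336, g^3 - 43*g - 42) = g^2 - g - 42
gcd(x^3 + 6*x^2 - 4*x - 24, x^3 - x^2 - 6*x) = x + 2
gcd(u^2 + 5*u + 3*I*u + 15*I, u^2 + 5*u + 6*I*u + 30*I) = u + 5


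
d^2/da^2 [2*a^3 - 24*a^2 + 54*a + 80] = 12*a - 48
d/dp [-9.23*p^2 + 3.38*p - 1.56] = 3.38 - 18.46*p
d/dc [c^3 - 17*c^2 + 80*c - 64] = 3*c^2 - 34*c + 80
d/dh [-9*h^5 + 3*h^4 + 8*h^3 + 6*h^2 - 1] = 3*h*(-15*h^3 + 4*h^2 + 8*h + 4)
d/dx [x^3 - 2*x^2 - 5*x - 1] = 3*x^2 - 4*x - 5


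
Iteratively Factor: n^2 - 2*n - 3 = (n + 1)*(n - 3)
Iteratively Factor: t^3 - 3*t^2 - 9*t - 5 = (t - 5)*(t^2 + 2*t + 1) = (t - 5)*(t + 1)*(t + 1)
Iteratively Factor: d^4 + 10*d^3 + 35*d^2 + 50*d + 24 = (d + 1)*(d^3 + 9*d^2 + 26*d + 24) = (d + 1)*(d + 4)*(d^2 + 5*d + 6) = (d + 1)*(d + 3)*(d + 4)*(d + 2)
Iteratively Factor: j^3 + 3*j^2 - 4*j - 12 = (j + 2)*(j^2 + j - 6) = (j + 2)*(j + 3)*(j - 2)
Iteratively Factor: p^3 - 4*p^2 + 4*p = (p - 2)*(p^2 - 2*p) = p*(p - 2)*(p - 2)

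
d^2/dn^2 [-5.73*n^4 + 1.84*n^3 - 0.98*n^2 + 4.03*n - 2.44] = -68.76*n^2 + 11.04*n - 1.96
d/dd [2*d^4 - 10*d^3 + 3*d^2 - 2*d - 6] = 8*d^3 - 30*d^2 + 6*d - 2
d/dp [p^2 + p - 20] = 2*p + 1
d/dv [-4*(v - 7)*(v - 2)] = 36 - 8*v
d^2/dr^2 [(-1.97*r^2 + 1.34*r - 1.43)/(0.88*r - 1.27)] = -5.574442/(0.681472*r^3 - 2.950464*r^2 + 4.258056*r - 2.048383)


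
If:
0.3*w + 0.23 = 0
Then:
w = -0.77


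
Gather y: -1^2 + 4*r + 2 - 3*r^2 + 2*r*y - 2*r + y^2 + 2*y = -3*r^2 + 2*r + y^2 + y*(2*r + 2) + 1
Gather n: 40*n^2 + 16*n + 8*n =40*n^2 + 24*n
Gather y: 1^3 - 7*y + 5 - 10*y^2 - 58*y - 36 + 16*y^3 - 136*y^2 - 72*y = 16*y^3 - 146*y^2 - 137*y - 30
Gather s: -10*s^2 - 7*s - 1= -10*s^2 - 7*s - 1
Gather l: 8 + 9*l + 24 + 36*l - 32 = 45*l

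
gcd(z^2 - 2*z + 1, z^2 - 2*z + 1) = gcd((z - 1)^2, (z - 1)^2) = z^2 - 2*z + 1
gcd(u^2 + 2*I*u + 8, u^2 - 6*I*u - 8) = u - 2*I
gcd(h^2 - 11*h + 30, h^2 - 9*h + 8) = 1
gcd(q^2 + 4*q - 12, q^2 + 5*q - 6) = q + 6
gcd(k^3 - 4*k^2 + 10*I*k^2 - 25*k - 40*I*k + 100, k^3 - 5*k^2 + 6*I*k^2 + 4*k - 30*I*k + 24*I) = k - 4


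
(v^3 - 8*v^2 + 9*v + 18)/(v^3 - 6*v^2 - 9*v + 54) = (v + 1)/(v + 3)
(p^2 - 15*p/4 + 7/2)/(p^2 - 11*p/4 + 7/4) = (p - 2)/(p - 1)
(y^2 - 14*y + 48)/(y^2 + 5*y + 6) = (y^2 - 14*y + 48)/(y^2 + 5*y + 6)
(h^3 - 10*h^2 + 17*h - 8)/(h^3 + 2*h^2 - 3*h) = (h^2 - 9*h + 8)/(h*(h + 3))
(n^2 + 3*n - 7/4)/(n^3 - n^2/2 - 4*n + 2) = (n + 7/2)/(n^2 - 4)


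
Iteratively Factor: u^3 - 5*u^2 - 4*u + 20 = (u - 5)*(u^2 - 4) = (u - 5)*(u - 2)*(u + 2)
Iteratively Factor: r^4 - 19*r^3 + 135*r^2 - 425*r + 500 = (r - 5)*(r^3 - 14*r^2 + 65*r - 100) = (r - 5)*(r - 4)*(r^2 - 10*r + 25) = (r - 5)^2*(r - 4)*(r - 5)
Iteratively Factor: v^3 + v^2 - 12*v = (v)*(v^2 + v - 12) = v*(v - 3)*(v + 4)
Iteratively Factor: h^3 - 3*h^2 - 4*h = (h + 1)*(h^2 - 4*h) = (h - 4)*(h + 1)*(h)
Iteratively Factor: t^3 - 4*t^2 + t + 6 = (t - 2)*(t^2 - 2*t - 3) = (t - 2)*(t + 1)*(t - 3)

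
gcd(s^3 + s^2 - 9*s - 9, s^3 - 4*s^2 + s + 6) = s^2 - 2*s - 3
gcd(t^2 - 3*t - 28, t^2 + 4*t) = t + 4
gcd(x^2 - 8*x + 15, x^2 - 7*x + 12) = x - 3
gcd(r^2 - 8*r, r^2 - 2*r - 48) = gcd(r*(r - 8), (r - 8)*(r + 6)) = r - 8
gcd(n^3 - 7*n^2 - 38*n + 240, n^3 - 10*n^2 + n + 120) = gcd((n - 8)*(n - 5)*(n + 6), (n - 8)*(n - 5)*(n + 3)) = n^2 - 13*n + 40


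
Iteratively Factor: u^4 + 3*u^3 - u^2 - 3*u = (u)*(u^3 + 3*u^2 - u - 3) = u*(u - 1)*(u^2 + 4*u + 3) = u*(u - 1)*(u + 1)*(u + 3)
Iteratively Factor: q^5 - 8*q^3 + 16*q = (q + 2)*(q^4 - 2*q^3 - 4*q^2 + 8*q) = q*(q + 2)*(q^3 - 2*q^2 - 4*q + 8) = q*(q - 2)*(q + 2)*(q^2 - 4) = q*(q - 2)*(q + 2)^2*(q - 2)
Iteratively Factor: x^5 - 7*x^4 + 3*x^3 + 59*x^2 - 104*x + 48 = (x + 3)*(x^4 - 10*x^3 + 33*x^2 - 40*x + 16) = (x - 4)*(x + 3)*(x^3 - 6*x^2 + 9*x - 4) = (x - 4)*(x - 1)*(x + 3)*(x^2 - 5*x + 4) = (x - 4)^2*(x - 1)*(x + 3)*(x - 1)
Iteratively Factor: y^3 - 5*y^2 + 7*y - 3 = (y - 3)*(y^2 - 2*y + 1) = (y - 3)*(y - 1)*(y - 1)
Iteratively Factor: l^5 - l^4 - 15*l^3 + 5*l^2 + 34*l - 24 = (l - 1)*(l^4 - 15*l^2 - 10*l + 24) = (l - 1)*(l + 3)*(l^3 - 3*l^2 - 6*l + 8) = (l - 4)*(l - 1)*(l + 3)*(l^2 + l - 2) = (l - 4)*(l - 1)^2*(l + 3)*(l + 2)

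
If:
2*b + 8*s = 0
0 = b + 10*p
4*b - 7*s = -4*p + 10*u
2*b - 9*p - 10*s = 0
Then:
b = 0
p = 0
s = 0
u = 0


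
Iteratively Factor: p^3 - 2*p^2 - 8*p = (p + 2)*(p^2 - 4*p) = p*(p + 2)*(p - 4)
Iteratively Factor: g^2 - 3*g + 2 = (g - 2)*(g - 1)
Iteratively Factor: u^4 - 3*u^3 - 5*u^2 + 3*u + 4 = (u + 1)*(u^3 - 4*u^2 - u + 4) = (u - 4)*(u + 1)*(u^2 - 1) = (u - 4)*(u - 1)*(u + 1)*(u + 1)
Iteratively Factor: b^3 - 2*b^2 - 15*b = (b - 5)*(b^2 + 3*b) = (b - 5)*(b + 3)*(b)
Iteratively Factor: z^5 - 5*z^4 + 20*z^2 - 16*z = (z - 2)*(z^4 - 3*z^3 - 6*z^2 + 8*z) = z*(z - 2)*(z^3 - 3*z^2 - 6*z + 8) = z*(z - 4)*(z - 2)*(z^2 + z - 2) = z*(z - 4)*(z - 2)*(z + 2)*(z - 1)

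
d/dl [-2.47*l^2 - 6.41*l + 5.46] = -4.94*l - 6.41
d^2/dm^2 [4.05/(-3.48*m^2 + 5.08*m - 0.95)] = (98.09424*m^2 - 143.19504*m - 4.05*(6.96*m - 5.08)*(13.92*m - 10.16) + 26.7786)/(3.48*m^2 - 5.08*m + 0.95)^3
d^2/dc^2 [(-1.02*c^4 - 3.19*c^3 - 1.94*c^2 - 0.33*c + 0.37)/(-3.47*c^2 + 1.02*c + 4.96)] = (24.563436*c^6 - 21.6611280000001*c^5 - 98.965296*c^4 + 220.691218*c^3 + 571.564242*c^2 + 512.810268*c + 78.608952)/(41.781923*c^6 - 36.845154*c^5 - 168.338028*c^4 + 104.271336*c^3 + 240.621504*c^2 - 75.280896*c - 122.023936)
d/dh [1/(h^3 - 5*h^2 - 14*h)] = (-3*h^2 + 10*h + 14)/(h^2*(-h^2 + 5*h + 14)^2)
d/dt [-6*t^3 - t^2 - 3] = 2*t*(-9*t - 1)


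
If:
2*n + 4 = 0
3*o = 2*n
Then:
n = -2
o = -4/3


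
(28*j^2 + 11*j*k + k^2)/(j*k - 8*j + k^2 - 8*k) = (28*j^2 + 11*j*k + k^2)/(j*k - 8*j + k^2 - 8*k)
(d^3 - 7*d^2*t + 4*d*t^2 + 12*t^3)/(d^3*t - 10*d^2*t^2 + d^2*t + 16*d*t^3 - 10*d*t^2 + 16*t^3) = (-d^2 + 5*d*t + 6*t^2)/(t*(-d^2 + 8*d*t - d + 8*t))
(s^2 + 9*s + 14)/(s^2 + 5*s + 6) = (s + 7)/(s + 3)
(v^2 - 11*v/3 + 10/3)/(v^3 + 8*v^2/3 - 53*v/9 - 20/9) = 3*(v - 2)/(3*v^2 + 13*v + 4)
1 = 1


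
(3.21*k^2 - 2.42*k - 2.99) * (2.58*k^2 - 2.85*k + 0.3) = 8.2818*k^4 - 15.3921*k^3 + 0.145799999999999*k^2 + 7.7955*k - 0.897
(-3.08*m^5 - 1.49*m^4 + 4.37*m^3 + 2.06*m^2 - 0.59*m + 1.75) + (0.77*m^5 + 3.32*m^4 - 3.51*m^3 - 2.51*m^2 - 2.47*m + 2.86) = -2.31*m^5 + 1.83*m^4 + 0.86*m^3 - 0.45*m^2 - 3.06*m + 4.61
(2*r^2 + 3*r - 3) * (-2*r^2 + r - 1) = -4*r^4 - 4*r^3 + 7*r^2 - 6*r + 3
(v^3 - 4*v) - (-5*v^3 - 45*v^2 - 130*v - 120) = 6*v^3 + 45*v^2 + 126*v + 120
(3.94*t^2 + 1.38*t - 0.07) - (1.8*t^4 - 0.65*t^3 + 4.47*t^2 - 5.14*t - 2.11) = -1.8*t^4 + 0.65*t^3 - 0.53*t^2 + 6.52*t + 2.04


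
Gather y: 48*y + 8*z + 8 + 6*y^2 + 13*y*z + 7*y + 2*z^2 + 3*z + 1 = 6*y^2 + y*(13*z + 55) + 2*z^2 + 11*z + 9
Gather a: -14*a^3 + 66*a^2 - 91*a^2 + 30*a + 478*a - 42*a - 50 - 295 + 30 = -14*a^3 - 25*a^2 + 466*a - 315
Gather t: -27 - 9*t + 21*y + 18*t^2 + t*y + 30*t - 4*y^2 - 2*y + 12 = 18*t^2 + t*(y + 21) - 4*y^2 + 19*y - 15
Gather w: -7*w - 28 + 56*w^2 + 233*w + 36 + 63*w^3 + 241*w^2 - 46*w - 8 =63*w^3 + 297*w^2 + 180*w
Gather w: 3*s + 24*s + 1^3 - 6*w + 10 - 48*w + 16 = 27*s - 54*w + 27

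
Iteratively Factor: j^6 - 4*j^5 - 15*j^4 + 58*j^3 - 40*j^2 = (j)*(j^5 - 4*j^4 - 15*j^3 + 58*j^2 - 40*j) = j*(j - 1)*(j^4 - 3*j^3 - 18*j^2 + 40*j) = j*(j - 5)*(j - 1)*(j^3 + 2*j^2 - 8*j) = j*(j - 5)*(j - 1)*(j + 4)*(j^2 - 2*j) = j^2*(j - 5)*(j - 1)*(j + 4)*(j - 2)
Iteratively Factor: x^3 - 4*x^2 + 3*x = (x - 3)*(x^2 - x) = (x - 3)*(x - 1)*(x)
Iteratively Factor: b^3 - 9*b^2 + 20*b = (b - 5)*(b^2 - 4*b) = b*(b - 5)*(b - 4)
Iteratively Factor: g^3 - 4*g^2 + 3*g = (g - 1)*(g^2 - 3*g) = (g - 3)*(g - 1)*(g)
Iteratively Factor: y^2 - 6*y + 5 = (y - 5)*(y - 1)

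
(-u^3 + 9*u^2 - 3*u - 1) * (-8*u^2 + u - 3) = 8*u^5 - 73*u^4 + 36*u^3 - 22*u^2 + 8*u + 3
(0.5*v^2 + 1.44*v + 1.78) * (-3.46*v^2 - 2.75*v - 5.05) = -1.73*v^4 - 6.3574*v^3 - 12.6438*v^2 - 12.167*v - 8.989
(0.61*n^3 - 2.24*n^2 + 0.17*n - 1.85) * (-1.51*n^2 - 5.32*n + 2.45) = -0.9211*n^5 + 0.1372*n^4 + 13.1546*n^3 - 3.5989*n^2 + 10.2585*n - 4.5325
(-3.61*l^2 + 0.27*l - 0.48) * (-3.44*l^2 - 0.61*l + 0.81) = 12.4184*l^4 + 1.2733*l^3 - 1.4376*l^2 + 0.5115*l - 0.3888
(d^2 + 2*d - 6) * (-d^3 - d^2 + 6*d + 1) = -d^5 - 3*d^4 + 10*d^3 + 19*d^2 - 34*d - 6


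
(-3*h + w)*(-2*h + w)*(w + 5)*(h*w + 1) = 6*h^3*w^2 + 30*h^3*w - 5*h^2*w^3 - 25*h^2*w^2 + 6*h^2*w + 30*h^2 + h*w^4 + 5*h*w^3 - 5*h*w^2 - 25*h*w + w^3 + 5*w^2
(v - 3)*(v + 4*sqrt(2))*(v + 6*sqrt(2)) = v^3 - 3*v^2 + 10*sqrt(2)*v^2 - 30*sqrt(2)*v + 48*v - 144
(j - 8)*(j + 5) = j^2 - 3*j - 40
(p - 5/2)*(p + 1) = p^2 - 3*p/2 - 5/2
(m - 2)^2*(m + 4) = m^3 - 12*m + 16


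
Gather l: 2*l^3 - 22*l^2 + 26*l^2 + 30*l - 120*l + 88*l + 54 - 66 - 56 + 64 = 2*l^3 + 4*l^2 - 2*l - 4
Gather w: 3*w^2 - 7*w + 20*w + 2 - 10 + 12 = 3*w^2 + 13*w + 4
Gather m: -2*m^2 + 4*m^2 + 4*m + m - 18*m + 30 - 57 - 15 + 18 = 2*m^2 - 13*m - 24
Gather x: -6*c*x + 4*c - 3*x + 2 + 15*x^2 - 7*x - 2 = 4*c + 15*x^2 + x*(-6*c - 10)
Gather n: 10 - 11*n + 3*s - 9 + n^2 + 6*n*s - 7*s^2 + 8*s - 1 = n^2 + n*(6*s - 11) - 7*s^2 + 11*s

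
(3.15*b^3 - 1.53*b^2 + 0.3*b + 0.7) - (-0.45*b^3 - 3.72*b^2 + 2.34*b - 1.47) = 3.6*b^3 + 2.19*b^2 - 2.04*b + 2.17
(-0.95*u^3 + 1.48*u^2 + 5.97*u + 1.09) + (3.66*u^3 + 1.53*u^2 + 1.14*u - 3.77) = 2.71*u^3 + 3.01*u^2 + 7.11*u - 2.68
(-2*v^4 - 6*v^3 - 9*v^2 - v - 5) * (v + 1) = -2*v^5 - 8*v^4 - 15*v^3 - 10*v^2 - 6*v - 5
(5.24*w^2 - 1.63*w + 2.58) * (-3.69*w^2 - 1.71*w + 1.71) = -19.3356*w^4 - 2.9457*w^3 + 2.2275*w^2 - 7.1991*w + 4.4118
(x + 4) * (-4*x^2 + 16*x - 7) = -4*x^3 + 57*x - 28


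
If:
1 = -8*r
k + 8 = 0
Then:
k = -8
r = -1/8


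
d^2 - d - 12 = (d - 4)*(d + 3)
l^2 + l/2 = l*(l + 1/2)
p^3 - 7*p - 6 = (p - 3)*(p + 1)*(p + 2)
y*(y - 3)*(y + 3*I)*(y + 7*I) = y^4 - 3*y^3 + 10*I*y^3 - 21*y^2 - 30*I*y^2 + 63*y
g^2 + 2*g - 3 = (g - 1)*(g + 3)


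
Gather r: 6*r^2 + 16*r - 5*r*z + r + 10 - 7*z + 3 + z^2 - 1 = 6*r^2 + r*(17 - 5*z) + z^2 - 7*z + 12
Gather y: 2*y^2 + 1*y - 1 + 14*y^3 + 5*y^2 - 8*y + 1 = 14*y^3 + 7*y^2 - 7*y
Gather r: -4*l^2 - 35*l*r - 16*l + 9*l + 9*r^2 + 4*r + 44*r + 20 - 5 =-4*l^2 - 7*l + 9*r^2 + r*(48 - 35*l) + 15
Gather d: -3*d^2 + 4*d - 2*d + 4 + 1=-3*d^2 + 2*d + 5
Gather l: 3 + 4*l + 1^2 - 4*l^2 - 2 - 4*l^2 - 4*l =2 - 8*l^2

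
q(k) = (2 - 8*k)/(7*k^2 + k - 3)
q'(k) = (2 - 8*k)*(-14*k - 1)/(7*k^2 + k - 3)^2 - 8/(7*k^2 + k - 3) = 2*(28*k^2 - 14*k + 11)/(49*k^4 + 14*k^3 - 41*k^2 - 6*k + 9)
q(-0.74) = 84.98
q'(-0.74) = 8448.49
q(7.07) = -0.15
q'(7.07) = 0.02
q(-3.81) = 0.34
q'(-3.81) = 0.10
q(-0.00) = -0.67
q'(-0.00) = 2.44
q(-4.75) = 0.27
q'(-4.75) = 0.06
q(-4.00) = 0.32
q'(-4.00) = 0.09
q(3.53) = -0.30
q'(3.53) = 0.08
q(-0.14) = -1.04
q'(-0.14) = 3.00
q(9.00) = -0.12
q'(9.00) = 0.01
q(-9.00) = 0.13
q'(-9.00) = 0.02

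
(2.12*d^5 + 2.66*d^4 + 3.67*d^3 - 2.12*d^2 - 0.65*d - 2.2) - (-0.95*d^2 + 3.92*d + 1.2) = 2.12*d^5 + 2.66*d^4 + 3.67*d^3 - 1.17*d^2 - 4.57*d - 3.4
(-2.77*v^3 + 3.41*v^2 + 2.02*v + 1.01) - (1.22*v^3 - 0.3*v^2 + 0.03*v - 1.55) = -3.99*v^3 + 3.71*v^2 + 1.99*v + 2.56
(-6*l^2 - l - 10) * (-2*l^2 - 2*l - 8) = 12*l^4 + 14*l^3 + 70*l^2 + 28*l + 80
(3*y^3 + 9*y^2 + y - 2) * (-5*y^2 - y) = -15*y^5 - 48*y^4 - 14*y^3 + 9*y^2 + 2*y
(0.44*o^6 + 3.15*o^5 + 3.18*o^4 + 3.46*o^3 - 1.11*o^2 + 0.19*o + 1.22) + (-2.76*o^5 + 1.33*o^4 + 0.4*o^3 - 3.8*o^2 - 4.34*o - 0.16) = 0.44*o^6 + 0.39*o^5 + 4.51*o^4 + 3.86*o^3 - 4.91*o^2 - 4.15*o + 1.06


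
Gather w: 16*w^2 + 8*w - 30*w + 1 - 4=16*w^2 - 22*w - 3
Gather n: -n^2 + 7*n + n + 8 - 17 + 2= -n^2 + 8*n - 7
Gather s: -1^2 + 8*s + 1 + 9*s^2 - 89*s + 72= 9*s^2 - 81*s + 72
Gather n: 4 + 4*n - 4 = 4*n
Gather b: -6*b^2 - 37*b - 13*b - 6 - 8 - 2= -6*b^2 - 50*b - 16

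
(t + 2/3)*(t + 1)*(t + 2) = t^3 + 11*t^2/3 + 4*t + 4/3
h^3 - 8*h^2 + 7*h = h*(h - 7)*(h - 1)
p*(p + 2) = p^2 + 2*p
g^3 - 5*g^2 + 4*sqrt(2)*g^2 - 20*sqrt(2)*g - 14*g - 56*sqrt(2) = (g - 7)*(g + 2)*(g + 4*sqrt(2))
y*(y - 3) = y^2 - 3*y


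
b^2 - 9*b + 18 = (b - 6)*(b - 3)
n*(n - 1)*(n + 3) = n^3 + 2*n^2 - 3*n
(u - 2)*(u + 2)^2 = u^3 + 2*u^2 - 4*u - 8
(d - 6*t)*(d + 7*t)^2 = d^3 + 8*d^2*t - 35*d*t^2 - 294*t^3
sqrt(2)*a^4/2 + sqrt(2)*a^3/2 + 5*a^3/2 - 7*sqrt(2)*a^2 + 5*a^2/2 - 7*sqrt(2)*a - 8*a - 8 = (a - 2*sqrt(2))*(a + sqrt(2)/2)*(a + 4*sqrt(2))*(sqrt(2)*a/2 + sqrt(2)/2)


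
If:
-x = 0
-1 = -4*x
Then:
No Solution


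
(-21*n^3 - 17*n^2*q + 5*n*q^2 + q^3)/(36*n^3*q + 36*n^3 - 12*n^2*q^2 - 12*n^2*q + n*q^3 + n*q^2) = (-21*n^3 - 17*n^2*q + 5*n*q^2 + q^3)/(n*(36*n^2*q + 36*n^2 - 12*n*q^2 - 12*n*q + q^3 + q^2))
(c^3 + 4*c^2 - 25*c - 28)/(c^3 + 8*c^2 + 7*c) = (c - 4)/c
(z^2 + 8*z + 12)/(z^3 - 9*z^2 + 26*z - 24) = (z^2 + 8*z + 12)/(z^3 - 9*z^2 + 26*z - 24)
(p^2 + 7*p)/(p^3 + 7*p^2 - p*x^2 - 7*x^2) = p/(p^2 - x^2)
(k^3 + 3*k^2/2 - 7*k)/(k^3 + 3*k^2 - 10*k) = (k + 7/2)/(k + 5)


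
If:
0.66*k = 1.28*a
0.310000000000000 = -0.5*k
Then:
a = -0.32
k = -0.62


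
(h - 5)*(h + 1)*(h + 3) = h^3 - h^2 - 17*h - 15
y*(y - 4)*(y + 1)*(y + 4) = y^4 + y^3 - 16*y^2 - 16*y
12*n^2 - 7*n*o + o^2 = (-4*n + o)*(-3*n + o)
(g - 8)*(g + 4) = g^2 - 4*g - 32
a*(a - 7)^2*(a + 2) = a^4 - 12*a^3 + 21*a^2 + 98*a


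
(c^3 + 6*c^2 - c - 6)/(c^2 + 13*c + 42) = (c^2 - 1)/(c + 7)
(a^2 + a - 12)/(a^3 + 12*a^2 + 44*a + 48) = (a - 3)/(a^2 + 8*a + 12)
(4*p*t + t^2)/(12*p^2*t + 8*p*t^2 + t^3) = (4*p + t)/(12*p^2 + 8*p*t + t^2)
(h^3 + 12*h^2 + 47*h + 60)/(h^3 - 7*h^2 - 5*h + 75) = (h^2 + 9*h + 20)/(h^2 - 10*h + 25)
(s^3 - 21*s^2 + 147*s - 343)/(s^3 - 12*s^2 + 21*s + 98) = (s - 7)/(s + 2)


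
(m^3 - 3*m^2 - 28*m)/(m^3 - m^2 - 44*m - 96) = m*(m - 7)/(m^2 - 5*m - 24)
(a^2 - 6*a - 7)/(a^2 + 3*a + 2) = (a - 7)/(a + 2)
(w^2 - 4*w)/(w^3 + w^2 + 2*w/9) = 9*(w - 4)/(9*w^2 + 9*w + 2)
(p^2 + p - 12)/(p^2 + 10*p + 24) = (p - 3)/(p + 6)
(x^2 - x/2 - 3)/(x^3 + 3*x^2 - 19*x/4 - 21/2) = 2/(2*x + 7)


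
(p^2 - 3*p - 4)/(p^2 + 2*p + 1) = (p - 4)/(p + 1)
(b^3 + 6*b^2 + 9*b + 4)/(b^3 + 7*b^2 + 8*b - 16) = (b^2 + 2*b + 1)/(b^2 + 3*b - 4)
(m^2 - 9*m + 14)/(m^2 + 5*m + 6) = (m^2 - 9*m + 14)/(m^2 + 5*m + 6)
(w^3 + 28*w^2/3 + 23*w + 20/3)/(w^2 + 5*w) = w + 13/3 + 4/(3*w)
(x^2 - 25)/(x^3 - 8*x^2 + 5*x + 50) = (x + 5)/(x^2 - 3*x - 10)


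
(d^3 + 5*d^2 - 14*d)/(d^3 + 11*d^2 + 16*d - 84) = d/(d + 6)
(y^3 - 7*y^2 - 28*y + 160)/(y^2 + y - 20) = y - 8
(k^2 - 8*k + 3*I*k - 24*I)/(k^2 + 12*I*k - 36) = (k^2 + k*(-8 + 3*I) - 24*I)/(k^2 + 12*I*k - 36)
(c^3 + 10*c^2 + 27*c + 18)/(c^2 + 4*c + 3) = c + 6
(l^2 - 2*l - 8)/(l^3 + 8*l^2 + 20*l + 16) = (l - 4)/(l^2 + 6*l + 8)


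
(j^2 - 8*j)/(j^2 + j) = (j - 8)/(j + 1)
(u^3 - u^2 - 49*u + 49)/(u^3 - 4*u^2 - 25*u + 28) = (u + 7)/(u + 4)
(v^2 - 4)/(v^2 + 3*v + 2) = (v - 2)/(v + 1)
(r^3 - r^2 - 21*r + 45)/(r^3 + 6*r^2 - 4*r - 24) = (r^3 - r^2 - 21*r + 45)/(r^3 + 6*r^2 - 4*r - 24)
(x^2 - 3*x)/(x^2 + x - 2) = x*(x - 3)/(x^2 + x - 2)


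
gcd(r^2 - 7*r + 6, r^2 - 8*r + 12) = r - 6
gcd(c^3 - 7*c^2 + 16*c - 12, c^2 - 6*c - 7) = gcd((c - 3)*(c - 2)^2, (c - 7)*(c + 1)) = 1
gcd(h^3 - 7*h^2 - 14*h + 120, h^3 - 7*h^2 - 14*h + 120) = h^3 - 7*h^2 - 14*h + 120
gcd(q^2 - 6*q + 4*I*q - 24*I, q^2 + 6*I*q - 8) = q + 4*I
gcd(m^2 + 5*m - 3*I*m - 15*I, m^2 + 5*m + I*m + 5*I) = m + 5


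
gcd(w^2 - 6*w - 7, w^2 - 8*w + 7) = w - 7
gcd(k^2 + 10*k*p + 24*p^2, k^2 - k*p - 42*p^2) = k + 6*p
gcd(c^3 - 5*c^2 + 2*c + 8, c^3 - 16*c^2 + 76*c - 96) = c - 2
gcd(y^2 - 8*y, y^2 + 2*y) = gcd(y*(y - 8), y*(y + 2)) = y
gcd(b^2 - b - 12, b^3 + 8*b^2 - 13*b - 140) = b - 4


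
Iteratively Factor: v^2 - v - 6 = (v - 3)*(v + 2)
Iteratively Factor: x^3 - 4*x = (x)*(x^2 - 4) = x*(x - 2)*(x + 2)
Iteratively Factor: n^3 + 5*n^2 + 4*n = (n + 4)*(n^2 + n) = n*(n + 4)*(n + 1)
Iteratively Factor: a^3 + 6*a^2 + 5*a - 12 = (a - 1)*(a^2 + 7*a + 12) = (a - 1)*(a + 4)*(a + 3)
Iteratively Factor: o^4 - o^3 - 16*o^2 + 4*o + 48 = (o + 2)*(o^3 - 3*o^2 - 10*o + 24) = (o - 2)*(o + 2)*(o^2 - o - 12) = (o - 2)*(o + 2)*(o + 3)*(o - 4)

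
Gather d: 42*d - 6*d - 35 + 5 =36*d - 30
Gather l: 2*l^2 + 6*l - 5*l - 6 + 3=2*l^2 + l - 3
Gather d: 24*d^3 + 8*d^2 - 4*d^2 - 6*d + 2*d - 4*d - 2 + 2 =24*d^3 + 4*d^2 - 8*d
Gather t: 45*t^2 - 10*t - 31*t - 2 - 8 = 45*t^2 - 41*t - 10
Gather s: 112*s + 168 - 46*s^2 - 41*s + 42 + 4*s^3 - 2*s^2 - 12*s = 4*s^3 - 48*s^2 + 59*s + 210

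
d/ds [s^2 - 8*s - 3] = 2*s - 8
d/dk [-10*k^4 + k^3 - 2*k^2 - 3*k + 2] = -40*k^3 + 3*k^2 - 4*k - 3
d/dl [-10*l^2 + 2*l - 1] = 2 - 20*l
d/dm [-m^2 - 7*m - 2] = -2*m - 7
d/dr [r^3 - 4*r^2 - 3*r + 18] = 3*r^2 - 8*r - 3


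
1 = 1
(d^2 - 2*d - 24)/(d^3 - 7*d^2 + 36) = (d + 4)/(d^2 - d - 6)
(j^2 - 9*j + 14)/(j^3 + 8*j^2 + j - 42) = (j - 7)/(j^2 + 10*j + 21)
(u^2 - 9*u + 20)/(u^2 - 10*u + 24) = (u - 5)/(u - 6)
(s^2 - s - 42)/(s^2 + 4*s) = (s^2 - s - 42)/(s*(s + 4))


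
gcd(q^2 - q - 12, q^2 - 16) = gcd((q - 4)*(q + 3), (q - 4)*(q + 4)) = q - 4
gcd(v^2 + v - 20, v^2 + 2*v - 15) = v + 5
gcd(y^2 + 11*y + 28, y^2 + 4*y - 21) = y + 7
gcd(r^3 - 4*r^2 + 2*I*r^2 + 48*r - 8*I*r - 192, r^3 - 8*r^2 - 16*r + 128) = r - 4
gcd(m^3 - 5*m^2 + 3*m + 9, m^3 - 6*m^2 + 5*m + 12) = m^2 - 2*m - 3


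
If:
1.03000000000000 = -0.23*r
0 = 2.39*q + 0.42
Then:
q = -0.18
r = -4.48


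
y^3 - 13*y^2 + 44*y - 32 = (y - 8)*(y - 4)*(y - 1)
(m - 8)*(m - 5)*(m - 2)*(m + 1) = m^4 - 14*m^3 + 51*m^2 - 14*m - 80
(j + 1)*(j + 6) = j^2 + 7*j + 6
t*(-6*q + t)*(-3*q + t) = 18*q^2*t - 9*q*t^2 + t^3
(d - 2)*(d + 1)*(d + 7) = d^3 + 6*d^2 - 9*d - 14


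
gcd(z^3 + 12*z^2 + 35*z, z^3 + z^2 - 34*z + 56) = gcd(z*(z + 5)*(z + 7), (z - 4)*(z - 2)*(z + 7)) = z + 7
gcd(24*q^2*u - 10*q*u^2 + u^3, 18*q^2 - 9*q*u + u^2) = 6*q - u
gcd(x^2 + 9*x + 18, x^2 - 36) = x + 6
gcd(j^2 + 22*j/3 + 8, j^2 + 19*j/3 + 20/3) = j + 4/3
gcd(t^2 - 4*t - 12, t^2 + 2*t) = t + 2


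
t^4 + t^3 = t^3*(t + 1)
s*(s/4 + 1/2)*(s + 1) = s^3/4 + 3*s^2/4 + s/2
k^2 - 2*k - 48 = (k - 8)*(k + 6)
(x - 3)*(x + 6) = x^2 + 3*x - 18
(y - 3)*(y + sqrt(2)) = y^2 - 3*y + sqrt(2)*y - 3*sqrt(2)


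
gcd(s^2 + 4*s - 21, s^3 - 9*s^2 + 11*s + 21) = s - 3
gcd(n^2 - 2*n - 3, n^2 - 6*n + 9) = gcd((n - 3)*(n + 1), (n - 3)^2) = n - 3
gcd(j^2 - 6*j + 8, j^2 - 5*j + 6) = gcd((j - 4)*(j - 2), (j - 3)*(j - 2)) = j - 2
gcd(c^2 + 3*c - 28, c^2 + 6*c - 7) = c + 7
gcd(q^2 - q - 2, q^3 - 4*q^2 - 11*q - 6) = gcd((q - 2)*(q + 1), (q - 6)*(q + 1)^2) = q + 1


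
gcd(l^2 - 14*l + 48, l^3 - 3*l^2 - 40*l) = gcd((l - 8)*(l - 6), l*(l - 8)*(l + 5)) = l - 8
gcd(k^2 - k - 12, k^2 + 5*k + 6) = k + 3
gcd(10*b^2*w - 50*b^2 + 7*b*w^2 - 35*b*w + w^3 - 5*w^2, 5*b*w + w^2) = 5*b + w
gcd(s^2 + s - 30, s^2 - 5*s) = s - 5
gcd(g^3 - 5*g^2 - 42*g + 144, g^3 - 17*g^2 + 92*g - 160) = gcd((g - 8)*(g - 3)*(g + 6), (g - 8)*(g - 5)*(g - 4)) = g - 8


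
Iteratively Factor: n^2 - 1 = (n - 1)*(n + 1)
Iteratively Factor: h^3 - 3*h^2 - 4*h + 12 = (h - 3)*(h^2 - 4) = (h - 3)*(h - 2)*(h + 2)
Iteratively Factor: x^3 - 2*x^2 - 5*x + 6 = (x - 3)*(x^2 + x - 2) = (x - 3)*(x + 2)*(x - 1)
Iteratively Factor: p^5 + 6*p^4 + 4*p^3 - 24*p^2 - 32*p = (p + 2)*(p^4 + 4*p^3 - 4*p^2 - 16*p) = (p + 2)^2*(p^3 + 2*p^2 - 8*p) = (p - 2)*(p + 2)^2*(p^2 + 4*p) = (p - 2)*(p + 2)^2*(p + 4)*(p)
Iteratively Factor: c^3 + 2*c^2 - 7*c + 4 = (c + 4)*(c^2 - 2*c + 1) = (c - 1)*(c + 4)*(c - 1)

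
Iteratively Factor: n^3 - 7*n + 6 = (n - 2)*(n^2 + 2*n - 3) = (n - 2)*(n - 1)*(n + 3)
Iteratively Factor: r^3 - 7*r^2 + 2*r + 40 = (r + 2)*(r^2 - 9*r + 20) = (r - 4)*(r + 2)*(r - 5)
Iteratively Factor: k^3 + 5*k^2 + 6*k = (k)*(k^2 + 5*k + 6) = k*(k + 2)*(k + 3)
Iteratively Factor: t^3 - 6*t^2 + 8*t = (t - 2)*(t^2 - 4*t) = t*(t - 2)*(t - 4)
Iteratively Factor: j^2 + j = (j)*(j + 1)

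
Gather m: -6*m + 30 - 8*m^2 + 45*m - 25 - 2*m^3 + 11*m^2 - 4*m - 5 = -2*m^3 + 3*m^2 + 35*m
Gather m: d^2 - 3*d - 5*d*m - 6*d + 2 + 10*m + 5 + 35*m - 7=d^2 - 9*d + m*(45 - 5*d)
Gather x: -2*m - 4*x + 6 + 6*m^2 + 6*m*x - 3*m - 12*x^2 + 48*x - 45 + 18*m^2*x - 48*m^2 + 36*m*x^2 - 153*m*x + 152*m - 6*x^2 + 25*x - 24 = -42*m^2 + 147*m + x^2*(36*m - 18) + x*(18*m^2 - 147*m + 69) - 63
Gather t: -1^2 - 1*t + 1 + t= 0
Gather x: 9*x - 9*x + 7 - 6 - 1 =0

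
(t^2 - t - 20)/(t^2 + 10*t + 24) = (t - 5)/(t + 6)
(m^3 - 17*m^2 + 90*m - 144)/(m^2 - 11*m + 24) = m - 6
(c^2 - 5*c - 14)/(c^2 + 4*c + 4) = (c - 7)/(c + 2)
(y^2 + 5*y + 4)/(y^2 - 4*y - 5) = (y + 4)/(y - 5)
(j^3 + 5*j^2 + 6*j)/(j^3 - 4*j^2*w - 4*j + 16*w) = j*(-j - 3)/(-j^2 + 4*j*w + 2*j - 8*w)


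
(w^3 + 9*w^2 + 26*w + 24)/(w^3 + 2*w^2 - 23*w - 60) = (w + 2)/(w - 5)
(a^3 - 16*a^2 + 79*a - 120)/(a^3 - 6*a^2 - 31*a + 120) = (a - 5)/(a + 5)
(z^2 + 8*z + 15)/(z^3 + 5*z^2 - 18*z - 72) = (z + 5)/(z^2 + 2*z - 24)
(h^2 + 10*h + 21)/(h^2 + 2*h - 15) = (h^2 + 10*h + 21)/(h^2 + 2*h - 15)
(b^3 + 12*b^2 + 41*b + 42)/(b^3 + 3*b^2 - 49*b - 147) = (b + 2)/(b - 7)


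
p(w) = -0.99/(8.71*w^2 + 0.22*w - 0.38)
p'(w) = -0.99*(-17.42*w - 0.22)/(8.71*w^2 + 0.22*w - 0.38)^2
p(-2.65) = -0.02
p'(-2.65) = -0.01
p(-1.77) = -0.04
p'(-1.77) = -0.04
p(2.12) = -0.03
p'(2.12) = 0.02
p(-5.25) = -0.00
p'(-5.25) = -0.00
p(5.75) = -0.00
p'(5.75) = 0.00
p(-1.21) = -0.08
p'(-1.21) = -0.14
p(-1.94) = -0.03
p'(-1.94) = -0.03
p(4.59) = -0.01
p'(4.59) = 0.00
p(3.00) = -0.01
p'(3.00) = 0.01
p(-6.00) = -0.00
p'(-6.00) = -0.00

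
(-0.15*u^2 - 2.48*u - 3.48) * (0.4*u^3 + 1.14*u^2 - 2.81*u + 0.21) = -0.06*u^5 - 1.163*u^4 - 3.7977*u^3 + 2.9701*u^2 + 9.258*u - 0.7308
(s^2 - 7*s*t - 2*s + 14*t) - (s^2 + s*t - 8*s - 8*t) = -8*s*t + 6*s + 22*t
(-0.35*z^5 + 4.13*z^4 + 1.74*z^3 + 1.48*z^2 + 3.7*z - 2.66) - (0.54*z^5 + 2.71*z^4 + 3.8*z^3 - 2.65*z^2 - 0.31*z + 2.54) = -0.89*z^5 + 1.42*z^4 - 2.06*z^3 + 4.13*z^2 + 4.01*z - 5.2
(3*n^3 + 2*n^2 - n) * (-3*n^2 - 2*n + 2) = -9*n^5 - 12*n^4 + 5*n^3 + 6*n^2 - 2*n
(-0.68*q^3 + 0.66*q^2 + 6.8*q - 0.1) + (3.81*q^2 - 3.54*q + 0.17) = -0.68*q^3 + 4.47*q^2 + 3.26*q + 0.07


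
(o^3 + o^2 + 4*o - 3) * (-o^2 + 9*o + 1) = -o^5 + 8*o^4 + 6*o^3 + 40*o^2 - 23*o - 3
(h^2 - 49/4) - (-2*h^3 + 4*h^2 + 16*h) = 2*h^3 - 3*h^2 - 16*h - 49/4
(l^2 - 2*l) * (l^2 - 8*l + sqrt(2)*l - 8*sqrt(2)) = l^4 - 10*l^3 + sqrt(2)*l^3 - 10*sqrt(2)*l^2 + 16*l^2 + 16*sqrt(2)*l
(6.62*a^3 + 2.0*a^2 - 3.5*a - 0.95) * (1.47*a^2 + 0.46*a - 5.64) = 9.7314*a^5 + 5.9852*a^4 - 41.5618*a^3 - 14.2865*a^2 + 19.303*a + 5.358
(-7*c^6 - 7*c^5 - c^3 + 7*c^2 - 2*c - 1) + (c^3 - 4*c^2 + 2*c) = -7*c^6 - 7*c^5 + 3*c^2 - 1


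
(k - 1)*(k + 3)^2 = k^3 + 5*k^2 + 3*k - 9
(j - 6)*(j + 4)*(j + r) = j^3 + j^2*r - 2*j^2 - 2*j*r - 24*j - 24*r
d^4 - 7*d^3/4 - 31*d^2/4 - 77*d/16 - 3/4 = (d - 4)*(d + 1/4)*(d + 1/2)*(d + 3/2)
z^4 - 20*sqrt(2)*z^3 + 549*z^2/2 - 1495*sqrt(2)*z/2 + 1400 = (z - 8*sqrt(2))*(z - 7*sqrt(2))*(z - 5*sqrt(2)/2)^2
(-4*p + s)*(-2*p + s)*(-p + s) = -8*p^3 + 14*p^2*s - 7*p*s^2 + s^3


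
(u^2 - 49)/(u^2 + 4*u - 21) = (u - 7)/(u - 3)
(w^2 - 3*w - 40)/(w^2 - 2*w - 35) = (w - 8)/(w - 7)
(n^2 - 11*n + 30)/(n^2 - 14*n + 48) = (n - 5)/(n - 8)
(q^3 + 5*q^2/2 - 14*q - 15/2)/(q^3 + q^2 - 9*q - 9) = (2*q^2 + 11*q + 5)/(2*(q^2 + 4*q + 3))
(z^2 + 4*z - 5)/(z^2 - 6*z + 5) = (z + 5)/(z - 5)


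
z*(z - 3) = z^2 - 3*z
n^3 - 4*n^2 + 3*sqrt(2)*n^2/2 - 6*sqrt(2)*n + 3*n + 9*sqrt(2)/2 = (n - 3)*(n - 1)*(n + 3*sqrt(2)/2)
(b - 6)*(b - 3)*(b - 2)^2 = b^4 - 13*b^3 + 58*b^2 - 108*b + 72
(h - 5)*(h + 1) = h^2 - 4*h - 5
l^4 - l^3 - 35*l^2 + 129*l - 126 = (l - 3)^2*(l - 2)*(l + 7)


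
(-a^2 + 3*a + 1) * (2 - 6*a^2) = 6*a^4 - 18*a^3 - 8*a^2 + 6*a + 2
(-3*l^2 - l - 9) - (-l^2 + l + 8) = -2*l^2 - 2*l - 17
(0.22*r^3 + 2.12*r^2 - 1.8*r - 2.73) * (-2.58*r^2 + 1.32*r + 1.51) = -0.5676*r^5 - 5.1792*r^4 + 7.7746*r^3 + 7.8686*r^2 - 6.3216*r - 4.1223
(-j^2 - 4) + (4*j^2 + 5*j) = 3*j^2 + 5*j - 4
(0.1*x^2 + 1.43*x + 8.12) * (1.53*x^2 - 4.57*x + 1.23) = 0.153*x^4 + 1.7309*x^3 + 6.0115*x^2 - 35.3495*x + 9.9876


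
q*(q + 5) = q^2 + 5*q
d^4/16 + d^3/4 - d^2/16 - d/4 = d*(d/4 + 1/4)*(d/4 + 1)*(d - 1)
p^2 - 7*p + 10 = (p - 5)*(p - 2)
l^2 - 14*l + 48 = (l - 8)*(l - 6)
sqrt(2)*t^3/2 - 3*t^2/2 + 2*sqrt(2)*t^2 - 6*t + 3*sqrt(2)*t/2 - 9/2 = (t + 3)*(t - 3*sqrt(2)/2)*(sqrt(2)*t/2 + sqrt(2)/2)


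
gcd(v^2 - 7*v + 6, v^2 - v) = v - 1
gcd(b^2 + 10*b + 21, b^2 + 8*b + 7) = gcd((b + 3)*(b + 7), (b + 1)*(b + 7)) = b + 7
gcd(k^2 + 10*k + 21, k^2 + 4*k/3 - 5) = k + 3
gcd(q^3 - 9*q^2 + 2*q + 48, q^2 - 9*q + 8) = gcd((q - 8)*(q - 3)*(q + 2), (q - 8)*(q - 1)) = q - 8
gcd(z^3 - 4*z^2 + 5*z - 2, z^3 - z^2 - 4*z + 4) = z^2 - 3*z + 2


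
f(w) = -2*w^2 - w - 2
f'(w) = -4*w - 1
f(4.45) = -46.06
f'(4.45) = -18.80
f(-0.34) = -1.89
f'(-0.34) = 0.36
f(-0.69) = -2.26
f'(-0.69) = 1.76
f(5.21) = -61.50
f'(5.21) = -21.84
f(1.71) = -9.56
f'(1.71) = -7.84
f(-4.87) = -44.56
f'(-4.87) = 18.48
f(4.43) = -45.68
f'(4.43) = -18.72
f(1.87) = -10.86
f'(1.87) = -8.48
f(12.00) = -302.00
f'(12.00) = -49.00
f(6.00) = -80.00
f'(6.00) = -25.00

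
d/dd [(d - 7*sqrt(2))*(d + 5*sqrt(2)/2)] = 2*d - 9*sqrt(2)/2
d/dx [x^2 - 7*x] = 2*x - 7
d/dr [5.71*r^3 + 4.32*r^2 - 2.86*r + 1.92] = 17.13*r^2 + 8.64*r - 2.86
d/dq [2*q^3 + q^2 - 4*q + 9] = 6*q^2 + 2*q - 4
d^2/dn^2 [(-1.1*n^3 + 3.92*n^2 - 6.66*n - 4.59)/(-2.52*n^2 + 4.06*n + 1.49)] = (-7.105427357601e-15*n^5 + 48.8992000000001*n^3 + 126.50316*n^2 - 117.07278*n + 87.80492)/(16.003008*n^6 - 77.347872*n^5 + 96.229728*n^4 + 24.543512*n^3 - 56.897736*n^2 - 27.040818*n - 3.307949)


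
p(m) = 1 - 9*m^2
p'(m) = -18*m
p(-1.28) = -13.75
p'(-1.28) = 23.04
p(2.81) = -70.06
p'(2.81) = -50.58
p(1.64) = -23.21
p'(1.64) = -29.52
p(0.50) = -1.25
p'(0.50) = -9.00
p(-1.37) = -15.89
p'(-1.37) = 24.66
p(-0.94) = -6.95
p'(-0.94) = 16.92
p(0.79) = -4.62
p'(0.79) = -14.22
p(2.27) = -45.38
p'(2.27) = -40.86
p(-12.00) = -1295.00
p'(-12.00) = 216.00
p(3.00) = -80.00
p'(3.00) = -54.00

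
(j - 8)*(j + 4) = j^2 - 4*j - 32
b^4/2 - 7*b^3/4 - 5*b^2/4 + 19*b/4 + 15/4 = (b/2 + 1/2)*(b - 3)*(b - 5/2)*(b + 1)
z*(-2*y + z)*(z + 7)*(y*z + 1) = -2*y^2*z^3 - 14*y^2*z^2 + y*z^4 + 7*y*z^3 - 2*y*z^2 - 14*y*z + z^3 + 7*z^2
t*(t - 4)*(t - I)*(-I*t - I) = -I*t^4 - t^3 + 3*I*t^3 + 3*t^2 + 4*I*t^2 + 4*t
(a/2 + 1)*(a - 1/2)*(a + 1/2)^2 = a^4/2 + 5*a^3/4 + 3*a^2/8 - 5*a/16 - 1/8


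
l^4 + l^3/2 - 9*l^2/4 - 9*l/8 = l*(l - 3/2)*(l + 1/2)*(l + 3/2)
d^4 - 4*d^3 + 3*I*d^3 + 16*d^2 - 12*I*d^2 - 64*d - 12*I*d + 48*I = (d - 4)*(d - 2*I)*(d - I)*(d + 6*I)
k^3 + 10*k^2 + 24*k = k*(k + 4)*(k + 6)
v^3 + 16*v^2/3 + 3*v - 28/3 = (v - 1)*(v + 7/3)*(v + 4)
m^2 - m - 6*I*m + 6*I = (m - 1)*(m - 6*I)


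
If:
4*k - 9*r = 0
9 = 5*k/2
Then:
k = 18/5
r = 8/5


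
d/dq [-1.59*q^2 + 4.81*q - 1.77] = 4.81 - 3.18*q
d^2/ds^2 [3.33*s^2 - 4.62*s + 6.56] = 6.66000000000000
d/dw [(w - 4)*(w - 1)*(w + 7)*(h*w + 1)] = 4*h*w^3 + 6*h*w^2 - 62*h*w + 28*h + 3*w^2 + 4*w - 31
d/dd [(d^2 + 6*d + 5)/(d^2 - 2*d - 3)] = -8/(d^2 - 6*d + 9)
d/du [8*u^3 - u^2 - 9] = 2*u*(12*u - 1)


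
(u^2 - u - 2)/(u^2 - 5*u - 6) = (u - 2)/(u - 6)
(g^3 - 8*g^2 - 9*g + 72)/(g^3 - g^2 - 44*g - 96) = (g - 3)/(g + 4)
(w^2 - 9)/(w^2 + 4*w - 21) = (w + 3)/(w + 7)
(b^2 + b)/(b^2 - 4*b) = (b + 1)/(b - 4)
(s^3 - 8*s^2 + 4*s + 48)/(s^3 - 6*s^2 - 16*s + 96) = (s + 2)/(s + 4)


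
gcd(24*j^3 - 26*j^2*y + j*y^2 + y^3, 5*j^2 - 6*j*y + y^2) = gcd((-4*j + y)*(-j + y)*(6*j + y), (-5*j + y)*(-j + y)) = -j + y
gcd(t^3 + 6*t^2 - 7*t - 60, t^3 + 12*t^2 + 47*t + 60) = t^2 + 9*t + 20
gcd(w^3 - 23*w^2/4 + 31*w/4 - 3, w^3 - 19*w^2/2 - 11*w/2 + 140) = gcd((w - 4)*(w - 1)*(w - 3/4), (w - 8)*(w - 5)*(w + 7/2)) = 1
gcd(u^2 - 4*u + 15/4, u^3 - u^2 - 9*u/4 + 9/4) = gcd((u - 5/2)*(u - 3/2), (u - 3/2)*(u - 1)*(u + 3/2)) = u - 3/2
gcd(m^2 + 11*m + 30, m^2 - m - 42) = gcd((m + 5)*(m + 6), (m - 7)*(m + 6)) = m + 6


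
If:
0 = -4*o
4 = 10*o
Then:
No Solution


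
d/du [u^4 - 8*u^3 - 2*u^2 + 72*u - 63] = 4*u^3 - 24*u^2 - 4*u + 72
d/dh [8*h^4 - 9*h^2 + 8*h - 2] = 32*h^3 - 18*h + 8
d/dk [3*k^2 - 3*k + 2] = 6*k - 3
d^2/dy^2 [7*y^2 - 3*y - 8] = 14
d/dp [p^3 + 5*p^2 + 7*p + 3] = 3*p^2 + 10*p + 7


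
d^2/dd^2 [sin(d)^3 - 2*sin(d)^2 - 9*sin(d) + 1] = -9*sin(d)^3 + 8*sin(d)^2 + 15*sin(d) - 4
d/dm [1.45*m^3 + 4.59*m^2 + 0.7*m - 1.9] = 4.35*m^2 + 9.18*m + 0.7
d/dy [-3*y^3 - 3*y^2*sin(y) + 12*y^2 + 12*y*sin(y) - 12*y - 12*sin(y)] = -3*y^2*cos(y) - 9*y^2 + 6*y*cos(y) + 6*sqrt(2)*y*cos(y + pi/4) + 24*y - 12*sqrt(2)*cos(y + pi/4) - 12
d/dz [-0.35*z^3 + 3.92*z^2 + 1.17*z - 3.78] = -1.05*z^2 + 7.84*z + 1.17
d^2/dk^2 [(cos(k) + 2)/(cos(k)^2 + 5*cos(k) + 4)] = (-9*(1 - cos(2*k))^2*cos(k)/4 - 3*(1 - cos(2*k))^2/4 + 115*cos(k)/2 + 4*cos(2*k) - 3*cos(3*k) + cos(5*k)/2 + 51)/((cos(k) + 1)^3*(cos(k) + 4)^3)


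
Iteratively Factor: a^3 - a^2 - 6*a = (a)*(a^2 - a - 6) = a*(a + 2)*(a - 3)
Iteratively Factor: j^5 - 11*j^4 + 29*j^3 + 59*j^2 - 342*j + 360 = (j - 5)*(j^4 - 6*j^3 - j^2 + 54*j - 72) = (j - 5)*(j - 3)*(j^3 - 3*j^2 - 10*j + 24) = (j - 5)*(j - 3)*(j + 3)*(j^2 - 6*j + 8) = (j - 5)*(j - 4)*(j - 3)*(j + 3)*(j - 2)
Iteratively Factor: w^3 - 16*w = (w - 4)*(w^2 + 4*w) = w*(w - 4)*(w + 4)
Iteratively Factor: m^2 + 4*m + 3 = (m + 3)*(m + 1)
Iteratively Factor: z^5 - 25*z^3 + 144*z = (z + 4)*(z^4 - 4*z^3 - 9*z^2 + 36*z) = (z - 3)*(z + 4)*(z^3 - z^2 - 12*z) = z*(z - 3)*(z + 4)*(z^2 - z - 12) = z*(z - 3)*(z + 3)*(z + 4)*(z - 4)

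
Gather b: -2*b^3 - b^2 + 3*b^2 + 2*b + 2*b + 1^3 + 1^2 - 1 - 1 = -2*b^3 + 2*b^2 + 4*b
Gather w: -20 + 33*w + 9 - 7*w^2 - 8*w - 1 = -7*w^2 + 25*w - 12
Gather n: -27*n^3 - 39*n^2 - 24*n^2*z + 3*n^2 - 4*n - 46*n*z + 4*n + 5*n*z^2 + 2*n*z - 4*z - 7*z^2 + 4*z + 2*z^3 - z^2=-27*n^3 + n^2*(-24*z - 36) + n*(5*z^2 - 44*z) + 2*z^3 - 8*z^2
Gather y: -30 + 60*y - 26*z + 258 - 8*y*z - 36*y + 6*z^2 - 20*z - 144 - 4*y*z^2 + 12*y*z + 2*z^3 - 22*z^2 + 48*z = y*(-4*z^2 + 4*z + 24) + 2*z^3 - 16*z^2 + 2*z + 84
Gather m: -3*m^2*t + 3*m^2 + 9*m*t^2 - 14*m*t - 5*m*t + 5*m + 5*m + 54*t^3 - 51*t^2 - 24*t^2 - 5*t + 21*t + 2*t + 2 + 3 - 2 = m^2*(3 - 3*t) + m*(9*t^2 - 19*t + 10) + 54*t^3 - 75*t^2 + 18*t + 3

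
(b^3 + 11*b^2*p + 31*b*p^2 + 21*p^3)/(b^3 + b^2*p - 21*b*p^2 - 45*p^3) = (-b^2 - 8*b*p - 7*p^2)/(-b^2 + 2*b*p + 15*p^2)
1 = 1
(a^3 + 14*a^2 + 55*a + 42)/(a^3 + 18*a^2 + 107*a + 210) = (a + 1)/(a + 5)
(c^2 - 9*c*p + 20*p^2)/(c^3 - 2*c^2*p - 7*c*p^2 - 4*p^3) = (c - 5*p)/(c^2 + 2*c*p + p^2)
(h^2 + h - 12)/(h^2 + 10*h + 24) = (h - 3)/(h + 6)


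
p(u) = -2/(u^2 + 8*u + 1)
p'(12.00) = 0.00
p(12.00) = -0.00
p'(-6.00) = -0.07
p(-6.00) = 0.18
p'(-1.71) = 0.10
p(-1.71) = 0.21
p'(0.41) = 0.89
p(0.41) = -0.45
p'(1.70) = 0.07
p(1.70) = -0.11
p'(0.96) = 0.22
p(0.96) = -0.21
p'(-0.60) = 1.15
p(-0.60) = 0.58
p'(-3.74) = 0.00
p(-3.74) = 0.13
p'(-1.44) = 0.14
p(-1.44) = 0.24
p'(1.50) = 0.09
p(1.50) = -0.13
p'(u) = -2*(-2*u - 8)/(u^2 + 8*u + 1)^2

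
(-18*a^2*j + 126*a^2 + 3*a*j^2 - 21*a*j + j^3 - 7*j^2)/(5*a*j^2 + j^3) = (-18*a^2*j + 126*a^2 + 3*a*j^2 - 21*a*j + j^3 - 7*j^2)/(j^2*(5*a + j))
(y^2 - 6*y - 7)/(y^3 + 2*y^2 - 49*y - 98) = (y + 1)/(y^2 + 9*y + 14)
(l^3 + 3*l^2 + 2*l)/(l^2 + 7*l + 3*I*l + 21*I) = l*(l^2 + 3*l + 2)/(l^2 + l*(7 + 3*I) + 21*I)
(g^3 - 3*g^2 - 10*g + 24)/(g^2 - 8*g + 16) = (g^2 + g - 6)/(g - 4)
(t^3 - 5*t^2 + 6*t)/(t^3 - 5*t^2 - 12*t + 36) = t*(t - 3)/(t^2 - 3*t - 18)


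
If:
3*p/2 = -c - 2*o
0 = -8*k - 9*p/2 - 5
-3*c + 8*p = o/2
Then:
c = 67*p/22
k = -9*p/16 - 5/8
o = -25*p/11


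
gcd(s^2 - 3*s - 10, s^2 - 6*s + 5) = s - 5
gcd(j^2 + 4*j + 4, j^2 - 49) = 1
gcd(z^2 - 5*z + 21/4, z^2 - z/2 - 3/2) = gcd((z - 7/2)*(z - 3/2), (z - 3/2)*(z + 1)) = z - 3/2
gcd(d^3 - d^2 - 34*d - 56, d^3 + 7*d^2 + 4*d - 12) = d + 2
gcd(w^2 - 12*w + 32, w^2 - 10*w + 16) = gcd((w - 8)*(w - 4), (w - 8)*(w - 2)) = w - 8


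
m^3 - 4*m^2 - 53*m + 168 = (m - 8)*(m - 3)*(m + 7)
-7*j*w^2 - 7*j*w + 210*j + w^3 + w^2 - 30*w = (-7*j + w)*(w - 5)*(w + 6)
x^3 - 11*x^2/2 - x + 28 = (x - 4)*(x - 7/2)*(x + 2)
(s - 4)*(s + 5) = s^2 + s - 20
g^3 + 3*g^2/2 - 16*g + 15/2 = (g - 3)*(g - 1/2)*(g + 5)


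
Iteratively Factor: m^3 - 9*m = (m - 3)*(m^2 + 3*m) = (m - 3)*(m + 3)*(m)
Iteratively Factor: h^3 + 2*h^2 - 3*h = (h - 1)*(h^2 + 3*h) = h*(h - 1)*(h + 3)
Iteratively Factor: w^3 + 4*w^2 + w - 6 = (w - 1)*(w^2 + 5*w + 6) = (w - 1)*(w + 3)*(w + 2)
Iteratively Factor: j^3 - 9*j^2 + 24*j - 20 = (j - 2)*(j^2 - 7*j + 10) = (j - 5)*(j - 2)*(j - 2)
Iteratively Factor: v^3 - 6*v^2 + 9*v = (v)*(v^2 - 6*v + 9) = v*(v - 3)*(v - 3)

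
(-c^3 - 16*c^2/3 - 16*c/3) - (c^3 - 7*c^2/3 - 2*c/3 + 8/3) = -2*c^3 - 3*c^2 - 14*c/3 - 8/3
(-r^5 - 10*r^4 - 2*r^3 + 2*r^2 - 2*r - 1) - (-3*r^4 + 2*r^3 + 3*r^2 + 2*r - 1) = -r^5 - 7*r^4 - 4*r^3 - r^2 - 4*r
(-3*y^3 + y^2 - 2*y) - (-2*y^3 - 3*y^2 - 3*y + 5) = -y^3 + 4*y^2 + y - 5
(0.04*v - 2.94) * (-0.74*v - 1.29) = -0.0296*v^2 + 2.124*v + 3.7926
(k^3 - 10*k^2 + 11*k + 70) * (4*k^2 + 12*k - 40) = 4*k^5 - 28*k^4 - 116*k^3 + 812*k^2 + 400*k - 2800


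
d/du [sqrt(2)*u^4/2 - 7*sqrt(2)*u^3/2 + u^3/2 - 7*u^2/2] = u*(4*sqrt(2)*u^2 - 21*sqrt(2)*u + 3*u - 14)/2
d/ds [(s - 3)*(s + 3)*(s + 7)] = 3*s^2 + 14*s - 9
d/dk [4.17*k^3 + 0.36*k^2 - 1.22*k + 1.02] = 12.51*k^2 + 0.72*k - 1.22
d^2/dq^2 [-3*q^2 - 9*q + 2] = -6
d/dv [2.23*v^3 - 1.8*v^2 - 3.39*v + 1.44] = 6.69*v^2 - 3.6*v - 3.39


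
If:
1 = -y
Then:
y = -1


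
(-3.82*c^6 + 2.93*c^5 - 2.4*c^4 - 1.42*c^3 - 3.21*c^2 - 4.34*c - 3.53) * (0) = 0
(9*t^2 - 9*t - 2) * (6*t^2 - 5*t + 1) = 54*t^4 - 99*t^3 + 42*t^2 + t - 2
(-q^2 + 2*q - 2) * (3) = -3*q^2 + 6*q - 6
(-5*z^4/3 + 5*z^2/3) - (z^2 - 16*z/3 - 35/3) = -5*z^4/3 + 2*z^2/3 + 16*z/3 + 35/3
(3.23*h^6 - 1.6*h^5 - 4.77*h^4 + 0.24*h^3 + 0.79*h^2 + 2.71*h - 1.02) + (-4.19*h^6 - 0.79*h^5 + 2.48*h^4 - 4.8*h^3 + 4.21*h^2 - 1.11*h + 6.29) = -0.96*h^6 - 2.39*h^5 - 2.29*h^4 - 4.56*h^3 + 5.0*h^2 + 1.6*h + 5.27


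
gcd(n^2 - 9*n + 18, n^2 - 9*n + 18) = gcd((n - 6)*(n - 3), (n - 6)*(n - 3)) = n^2 - 9*n + 18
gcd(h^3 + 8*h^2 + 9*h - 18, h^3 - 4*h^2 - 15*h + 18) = h^2 + 2*h - 3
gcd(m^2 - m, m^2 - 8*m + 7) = m - 1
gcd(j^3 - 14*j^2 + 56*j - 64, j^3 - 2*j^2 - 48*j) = j - 8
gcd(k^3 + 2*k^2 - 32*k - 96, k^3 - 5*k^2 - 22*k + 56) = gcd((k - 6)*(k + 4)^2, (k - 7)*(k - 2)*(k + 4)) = k + 4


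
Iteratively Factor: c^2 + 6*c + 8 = (c + 2)*(c + 4)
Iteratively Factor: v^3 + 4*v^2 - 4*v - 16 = (v - 2)*(v^2 + 6*v + 8) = (v - 2)*(v + 4)*(v + 2)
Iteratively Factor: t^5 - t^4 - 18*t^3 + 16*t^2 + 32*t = (t + 1)*(t^4 - 2*t^3 - 16*t^2 + 32*t) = (t - 4)*(t + 1)*(t^3 + 2*t^2 - 8*t) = t*(t - 4)*(t + 1)*(t^2 + 2*t - 8) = t*(t - 4)*(t + 1)*(t + 4)*(t - 2)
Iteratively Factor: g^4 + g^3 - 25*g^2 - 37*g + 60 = (g + 4)*(g^3 - 3*g^2 - 13*g + 15) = (g - 5)*(g + 4)*(g^2 + 2*g - 3) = (g - 5)*(g - 1)*(g + 4)*(g + 3)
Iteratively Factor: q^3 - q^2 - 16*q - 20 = (q + 2)*(q^2 - 3*q - 10) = (q + 2)^2*(q - 5)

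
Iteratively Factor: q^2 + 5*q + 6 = (q + 2)*(q + 3)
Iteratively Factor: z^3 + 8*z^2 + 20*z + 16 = (z + 2)*(z^2 + 6*z + 8) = (z + 2)*(z + 4)*(z + 2)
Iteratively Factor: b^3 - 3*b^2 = (b)*(b^2 - 3*b) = b^2*(b - 3)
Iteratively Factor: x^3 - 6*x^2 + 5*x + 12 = (x + 1)*(x^2 - 7*x + 12) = (x - 3)*(x + 1)*(x - 4)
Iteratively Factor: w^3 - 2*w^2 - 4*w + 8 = (w - 2)*(w^2 - 4) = (w - 2)*(w + 2)*(w - 2)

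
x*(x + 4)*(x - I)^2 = x^4 + 4*x^3 - 2*I*x^3 - x^2 - 8*I*x^2 - 4*x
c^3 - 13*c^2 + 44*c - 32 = (c - 8)*(c - 4)*(c - 1)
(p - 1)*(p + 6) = p^2 + 5*p - 6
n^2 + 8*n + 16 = (n + 4)^2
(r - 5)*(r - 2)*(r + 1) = r^3 - 6*r^2 + 3*r + 10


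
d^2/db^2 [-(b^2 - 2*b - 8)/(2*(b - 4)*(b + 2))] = 0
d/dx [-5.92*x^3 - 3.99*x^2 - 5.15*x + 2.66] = -17.76*x^2 - 7.98*x - 5.15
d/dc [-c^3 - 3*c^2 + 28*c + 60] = -3*c^2 - 6*c + 28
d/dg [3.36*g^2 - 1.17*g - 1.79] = 6.72*g - 1.17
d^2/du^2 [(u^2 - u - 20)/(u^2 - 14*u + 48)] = 2*(13*u^3 - 204*u^2 + 984*u - 1328)/(u^6 - 42*u^5 + 732*u^4 - 6776*u^3 + 35136*u^2 - 96768*u + 110592)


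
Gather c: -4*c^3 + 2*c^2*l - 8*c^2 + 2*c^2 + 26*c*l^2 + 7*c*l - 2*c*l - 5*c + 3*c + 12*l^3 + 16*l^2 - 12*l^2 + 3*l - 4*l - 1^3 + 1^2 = -4*c^3 + c^2*(2*l - 6) + c*(26*l^2 + 5*l - 2) + 12*l^3 + 4*l^2 - l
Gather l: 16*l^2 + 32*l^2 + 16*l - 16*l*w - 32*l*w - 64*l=48*l^2 + l*(-48*w - 48)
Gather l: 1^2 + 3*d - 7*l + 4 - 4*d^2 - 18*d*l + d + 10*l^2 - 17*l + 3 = -4*d^2 + 4*d + 10*l^2 + l*(-18*d - 24) + 8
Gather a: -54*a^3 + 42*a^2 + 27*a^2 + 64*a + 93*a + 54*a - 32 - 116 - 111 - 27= -54*a^3 + 69*a^2 + 211*a - 286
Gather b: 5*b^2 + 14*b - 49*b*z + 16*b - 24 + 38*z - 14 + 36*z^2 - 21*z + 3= 5*b^2 + b*(30 - 49*z) + 36*z^2 + 17*z - 35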